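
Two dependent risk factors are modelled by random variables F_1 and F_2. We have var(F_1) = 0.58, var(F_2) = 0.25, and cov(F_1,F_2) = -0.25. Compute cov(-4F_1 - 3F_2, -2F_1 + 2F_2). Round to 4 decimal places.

cov(-4F_1 - 3F_2, -2F_1 + 2F_2) = (-4)(-2)var(F_1) + (-3)(2)var(F_2) + [(-4)(2) + (-3)(-2)]cov(F_1,F_2)
= 8·0.58 + -6·0.25 + -2·-0.25 = 3.64

3.6400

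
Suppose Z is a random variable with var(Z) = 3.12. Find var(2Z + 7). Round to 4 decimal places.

var(2Z + 7) = (2)²·var(Z) = 4·3.12 = 12.48

12.4800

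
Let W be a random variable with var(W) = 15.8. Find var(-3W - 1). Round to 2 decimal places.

142.20

var(-3W - 1) = (-3)²·var(W) = 9·15.8 = 142.2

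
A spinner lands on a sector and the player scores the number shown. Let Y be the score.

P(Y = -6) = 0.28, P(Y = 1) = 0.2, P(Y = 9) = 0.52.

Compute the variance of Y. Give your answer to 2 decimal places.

42.16

E[Y] = (-6)(0.28) + (1)(0.2) + (9)(0.52) = 3.2
E[Y²] = (-6)²(0.28) + (1)²(0.2) + (9)²(0.52) = 52.4
var(Y) = E[Y²] − (E[Y])² = 52.4 − (3.2)² = 42.16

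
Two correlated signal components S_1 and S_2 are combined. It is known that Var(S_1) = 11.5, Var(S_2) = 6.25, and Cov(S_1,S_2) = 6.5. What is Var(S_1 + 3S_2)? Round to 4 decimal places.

Var(S_1 + 3S_2) = (1)²·Var(S_1) + (3)²·Var(S_2) + 2·(1)·(3)·Cov(S_1,S_2)
= 1·11.5 + 9·6.25 + 6·6.5 = 106.75

106.7500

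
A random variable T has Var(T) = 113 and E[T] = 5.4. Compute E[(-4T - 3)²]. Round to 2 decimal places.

2413.16

E[-4T - 3] = -4·5.4 − 3 = -24.6
Var(-4T - 3) = (-4)²·113 = 1808
E[(-4T - 3)²] = Var((-4T - 3)) + (E[(-4T - 3)])² = 1808 + (-24.6)² = 2413.16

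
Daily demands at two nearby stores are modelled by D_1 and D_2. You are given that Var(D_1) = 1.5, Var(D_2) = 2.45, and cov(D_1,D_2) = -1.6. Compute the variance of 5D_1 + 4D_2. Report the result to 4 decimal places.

Var(5D_1 + 4D_2) = (5)²·Var(D_1) + (4)²·Var(D_2) + 2·(5)·(4)·cov(D_1,D_2)
= 25·1.5 + 16·2.45 + 40·-1.6 = 12.7

12.7000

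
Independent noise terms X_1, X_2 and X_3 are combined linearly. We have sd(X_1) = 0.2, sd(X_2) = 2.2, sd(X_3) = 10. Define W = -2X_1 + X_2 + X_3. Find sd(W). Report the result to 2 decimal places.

10.25

V(X_1) = 0.04, V(X_2) = 4.84, V(X_3) = 100
By independence, V(W) = (-2)²V(X_1) + (1)²V(X_2) + (1)²V(X_3)
= (-2)²·0.04 + (1)²·4.84 + (1)²·100 = 105
sd(W) = √105 ≈ 10.25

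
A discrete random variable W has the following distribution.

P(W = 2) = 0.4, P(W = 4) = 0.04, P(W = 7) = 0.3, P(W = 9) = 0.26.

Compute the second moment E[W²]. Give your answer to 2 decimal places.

E[W²] = (2)²(0.4) + (4)²(0.04) + (7)²(0.3) + (9)²(0.26) = 38

38.00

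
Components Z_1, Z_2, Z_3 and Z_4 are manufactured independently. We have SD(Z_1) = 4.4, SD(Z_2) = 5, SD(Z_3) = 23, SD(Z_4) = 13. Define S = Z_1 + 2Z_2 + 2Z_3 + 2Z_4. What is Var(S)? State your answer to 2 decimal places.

2911.36

Var(Z_1) = 19.36, Var(Z_2) = 25, Var(Z_3) = 529, Var(Z_4) = 169
By independence, Var(S) = (1)²Var(Z_1) + (2)²Var(Z_2) + (2)²Var(Z_3) + (2)²Var(Z_4)
= (1)²·19.36 + (2)²·25 + (2)²·529 + (2)²·169 = 2911.36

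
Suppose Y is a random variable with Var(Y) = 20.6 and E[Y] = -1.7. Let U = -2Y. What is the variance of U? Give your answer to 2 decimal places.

82.40

Var(-2Y) = (-2)²·Var(Y) = 4·20.6 = 82.4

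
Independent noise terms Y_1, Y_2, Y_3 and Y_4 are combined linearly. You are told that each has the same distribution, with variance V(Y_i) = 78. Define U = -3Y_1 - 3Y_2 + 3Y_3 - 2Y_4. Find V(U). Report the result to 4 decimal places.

By independence, V(U) = (-3)²V(Y_1) + (-3)²V(Y_2) + (3)²V(Y_3) + (-2)²V(Y_4)
= (-3)²·78 + (-3)²·78 + (3)²·78 + (-2)²·78 = 2418

2418.0000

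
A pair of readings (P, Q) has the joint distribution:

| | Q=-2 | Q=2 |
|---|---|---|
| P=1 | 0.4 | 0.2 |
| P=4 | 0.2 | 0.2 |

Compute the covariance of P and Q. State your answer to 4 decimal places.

E[P] = 2.2,  E[Q] = -0.4
E[PQ] = -0.4
Cov(P,Q) = E[PQ] − E[P]E[Q] = -0.4 − (2.2)(-0.4) = 0.48

0.4800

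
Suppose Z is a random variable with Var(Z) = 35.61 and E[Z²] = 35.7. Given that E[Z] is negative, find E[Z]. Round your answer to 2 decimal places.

(E[Z])² = E[Z²] − Var(Z) = 35.7 − 35.61 = 0.09
E[Z] = −√0.09 = -0.3

-0.30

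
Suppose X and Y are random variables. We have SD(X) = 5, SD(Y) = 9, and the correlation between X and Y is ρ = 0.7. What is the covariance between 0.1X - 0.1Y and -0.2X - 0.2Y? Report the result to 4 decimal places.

1.1200

var(X) = (5)² = 25;  var(Y) = (9)² = 81
cov(X,Y) = ρ·SD(X)·SD(Y) = 0.7·5·9 = 31.5
cov(0.1X - 0.1Y, -0.2X - 0.2Y) = (0.1)(-0.2)var(X) + (-0.1)(-0.2)var(Y) + [(0.1)(-0.2) + (-0.1)(-0.2)]cov(X,Y)
= -0.02·25 + 0.02·81 + 0·31.5 = 1.12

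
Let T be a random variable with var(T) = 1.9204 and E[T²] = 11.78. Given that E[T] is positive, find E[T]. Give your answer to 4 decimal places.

(E[T])² = E[T²] − var(T) = 11.78 − 1.9204 = 9.8596
E[T] = √9.8596 = 3.14

3.1400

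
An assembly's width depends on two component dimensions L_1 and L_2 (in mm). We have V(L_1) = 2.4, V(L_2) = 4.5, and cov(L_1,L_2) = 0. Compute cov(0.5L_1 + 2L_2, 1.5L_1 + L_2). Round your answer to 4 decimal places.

cov(0.5L_1 + 2L_2, 1.5L_1 + L_2) = (0.5)(1.5)V(L_1) + (2)(1)V(L_2) + [(0.5)(1) + (2)(1.5)]cov(L_1,L_2)
= 0.75·2.4 + 2·4.5 + 3.5·0 = 10.8

10.8000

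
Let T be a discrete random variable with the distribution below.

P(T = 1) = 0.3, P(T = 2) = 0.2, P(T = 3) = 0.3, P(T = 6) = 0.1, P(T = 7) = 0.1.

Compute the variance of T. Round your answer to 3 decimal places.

E[T] = (1)(0.3) + (2)(0.2) + (3)(0.3) + (6)(0.1) + (7)(0.1) = 2.9
E[T²] = (1)²(0.3) + (2)²(0.2) + (3)²(0.3) + (6)²(0.1) + (7)²(0.1) = 12.3
Var(T) = E[T²] − (E[T])² = 12.3 − (2.9)² = 3.89

3.890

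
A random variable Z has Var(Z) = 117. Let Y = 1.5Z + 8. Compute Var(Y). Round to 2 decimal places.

Var(1.5Z + 8) = (1.5)²·Var(Z) = 2.25·117 = 263.25

263.25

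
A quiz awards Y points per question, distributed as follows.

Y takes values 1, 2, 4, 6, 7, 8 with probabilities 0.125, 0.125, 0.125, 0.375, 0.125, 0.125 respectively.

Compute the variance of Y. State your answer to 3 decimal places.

5.250

E[Y] = (1)(0.125) + (2)(0.125) + (4)(0.125) + (6)(0.375) + (7)(0.125) + (8)(0.125) = 5
E[Y²] = (1)²(0.125) + (2)²(0.125) + (4)²(0.125) + (6)²(0.375) + (7)²(0.125) + (8)²(0.125) = 30.25
Var(Y) = E[Y²] − (E[Y])² = 30.25 − (5)² = 5.25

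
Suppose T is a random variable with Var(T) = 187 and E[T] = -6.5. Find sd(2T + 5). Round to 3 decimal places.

Var(2T + 5) = (2)²·187 = 748
sd(2T + 5) = √748 ≈ 27.350

27.350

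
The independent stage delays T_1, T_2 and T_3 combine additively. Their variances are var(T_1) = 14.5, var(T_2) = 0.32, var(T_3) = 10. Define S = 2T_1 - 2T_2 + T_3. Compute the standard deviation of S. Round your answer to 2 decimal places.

8.32

By independence, var(S) = (2)²var(T_1) + (-2)²var(T_2) + (1)²var(T_3)
= (2)²·14.5 + (-2)²·0.32 + (1)²·10 = 69.28
SD(S) = √69.28 ≈ 8.32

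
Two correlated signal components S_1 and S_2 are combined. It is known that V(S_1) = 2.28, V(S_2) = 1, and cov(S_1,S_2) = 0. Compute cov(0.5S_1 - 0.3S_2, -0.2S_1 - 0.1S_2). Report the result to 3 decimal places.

-0.198

cov(0.5S_1 - 0.3S_2, -0.2S_1 - 0.1S_2) = (0.5)(-0.2)V(S_1) + (-0.3)(-0.1)V(S_2) + [(0.5)(-0.1) + (-0.3)(-0.2)]cov(S_1,S_2)
= -0.1·2.28 + 0.03·1 + 0.01·0 = -0.198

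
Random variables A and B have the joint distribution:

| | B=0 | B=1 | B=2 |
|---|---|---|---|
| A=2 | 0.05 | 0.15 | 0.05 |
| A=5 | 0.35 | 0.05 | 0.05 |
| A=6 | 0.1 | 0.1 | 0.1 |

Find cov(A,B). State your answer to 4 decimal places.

-0.1350

E[A] = 4.55,  E[B] = 0.7
E[AB] = 3.05
cov(A,B) = E[AB] − E[A]E[B] = 3.05 − (4.55)(0.7) = -0.135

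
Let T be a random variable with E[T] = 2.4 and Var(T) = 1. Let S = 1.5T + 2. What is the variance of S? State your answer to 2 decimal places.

Var(1.5T + 2) = (1.5)²·Var(T) = 2.25·1 = 2.25

2.25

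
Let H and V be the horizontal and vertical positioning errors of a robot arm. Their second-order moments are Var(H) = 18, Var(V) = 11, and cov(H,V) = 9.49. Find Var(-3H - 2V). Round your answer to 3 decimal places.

Var(-3H - 2V) = (-3)²·Var(H) + (-2)²·Var(V) + 2·(-3)·(-2)·cov(H,V)
= 9·18 + 4·11 + 12·9.49 = 319.88

319.880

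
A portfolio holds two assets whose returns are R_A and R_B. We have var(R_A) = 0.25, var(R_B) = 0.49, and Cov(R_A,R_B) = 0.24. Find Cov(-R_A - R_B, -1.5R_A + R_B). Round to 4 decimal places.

Cov(-R_A - R_B, -1.5R_A + R_B) = (-1)(-1.5)var(R_A) + (-1)(1)var(R_B) + [(-1)(1) + (-1)(-1.5)]Cov(R_A,R_B)
= 1.5·0.25 + -1·0.49 + 0.5·0.24 = 0.005

0.0050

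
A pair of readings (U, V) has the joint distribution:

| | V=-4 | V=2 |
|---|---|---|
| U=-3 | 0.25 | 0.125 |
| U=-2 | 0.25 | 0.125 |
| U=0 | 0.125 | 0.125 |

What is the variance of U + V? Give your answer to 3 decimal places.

E[U] = -1.875,  E[V] = -1.75,  E[UV] = 3.75
Var(U) = 4.875 − (-1.875)² = 1.359375;  Var(V) = 11.5 − (-1.75)² = 8.4375
Cov(U,V) = 3.75 − (-1.875)(-1.75) = 0.46875
Var(U + V) = (1)²·1.359375 + (1)²·8.4375 + 2·(1)·(1)·0.46875 = 10.734375

10.734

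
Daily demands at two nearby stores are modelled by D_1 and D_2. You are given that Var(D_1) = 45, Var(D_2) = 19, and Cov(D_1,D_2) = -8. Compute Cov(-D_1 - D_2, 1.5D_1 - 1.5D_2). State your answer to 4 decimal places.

Cov(-D_1 - D_2, 1.5D_1 - 1.5D_2) = (-1)(1.5)Var(D_1) + (-1)(-1.5)Var(D_2) + [(-1)(-1.5) + (-1)(1.5)]Cov(D_1,D_2)
= -1.5·45 + 1.5·19 + 0·-8 = -39

-39.0000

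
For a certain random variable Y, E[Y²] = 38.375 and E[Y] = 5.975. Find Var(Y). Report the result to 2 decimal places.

2.67

Var(Y) = 38.375 − (5.975)² = 2.674375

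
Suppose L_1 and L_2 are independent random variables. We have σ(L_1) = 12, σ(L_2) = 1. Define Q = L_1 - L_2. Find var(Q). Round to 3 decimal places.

var(L_1) = 144, var(L_2) = 1
By independence, var(Q) = (1)²var(L_1) + (-1)²var(L_2)
= (1)²·144 + (-1)²·1 = 145

145.000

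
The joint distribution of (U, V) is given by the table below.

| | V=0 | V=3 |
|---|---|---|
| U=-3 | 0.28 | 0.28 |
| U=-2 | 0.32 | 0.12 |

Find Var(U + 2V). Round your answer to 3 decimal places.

8.214

E[U] = -2.56,  E[V] = 1.2,  E[UV] = -3.24
Var(U) = 6.8 − (-2.56)² = 0.2464;  Var(V) = 3.6 − (1.2)² = 2.16
Cov(U,V) = -3.24 − (-2.56)(1.2) = -0.168
Var(U + 2V) = (1)²·0.2464 + (2)²·2.16 + 2·(1)·(2)·-0.168 = 8.2144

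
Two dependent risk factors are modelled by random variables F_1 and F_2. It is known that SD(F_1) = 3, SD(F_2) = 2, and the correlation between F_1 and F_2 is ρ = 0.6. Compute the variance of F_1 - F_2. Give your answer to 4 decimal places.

5.8000

Var(F_1) = (3)² = 9;  Var(F_2) = (2)² = 4
cov(F_1,F_2) = ρ·SD(F_1)·SD(F_2) = 0.6·3·2 = 3.6
Var(F_1 - F_2) = (1)²·Var(F_1) + (-1)²·Var(F_2) + 2·(1)·(-1)·cov(F_1,F_2)
= 1·9 + 1·4 + -2·3.6 = 5.8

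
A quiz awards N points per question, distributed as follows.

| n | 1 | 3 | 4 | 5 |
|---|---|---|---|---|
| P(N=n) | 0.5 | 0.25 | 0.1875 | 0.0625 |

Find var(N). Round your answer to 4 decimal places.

E[N] = (1)(0.5) + (3)(0.25) + (4)(0.1875) + (5)(0.0625) = 2.3125
E[N²] = (1)²(0.5) + (3)²(0.25) + (4)²(0.1875) + (5)²(0.0625) = 7.3125
var(N) = E[N²] − (E[N])² = 7.3125 − (2.3125)² = 1.96484375

1.9648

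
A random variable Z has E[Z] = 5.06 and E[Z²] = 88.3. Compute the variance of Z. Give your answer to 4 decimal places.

var(Z) = 88.3 − (5.06)² = 62.6964

62.6964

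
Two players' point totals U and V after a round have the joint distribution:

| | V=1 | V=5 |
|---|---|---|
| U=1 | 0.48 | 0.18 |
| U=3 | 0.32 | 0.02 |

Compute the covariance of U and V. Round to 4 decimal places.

-0.3840

E[U] = 1.68,  E[V] = 1.8
E[UV] = 2.64
Cov(U,V) = E[UV] − E[U]E[V] = 2.64 − (1.68)(1.8) = -0.384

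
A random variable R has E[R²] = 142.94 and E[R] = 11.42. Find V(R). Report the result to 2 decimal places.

12.52

V(R) = 142.94 − (11.42)² = 12.5236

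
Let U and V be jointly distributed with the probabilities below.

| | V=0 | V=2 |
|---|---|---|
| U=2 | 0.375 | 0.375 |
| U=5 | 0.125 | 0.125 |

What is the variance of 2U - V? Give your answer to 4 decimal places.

7.7500

E[U] = 2.75,  E[V] = 1,  E[UV] = 2.75
var(U) = 9.25 − (2.75)² = 1.6875;  var(V) = 2 − (1)² = 1
cov(U,V) = 2.75 − (2.75)(1) = 0
var(2U - V) = (2)²·1.6875 + (-1)²·1 + 2·(2)·(-1)·0 = 7.75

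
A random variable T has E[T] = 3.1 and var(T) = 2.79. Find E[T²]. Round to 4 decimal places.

12.4000

E[T²] = var(T) + (E[T])² = 2.79 + (3.1)² = 12.4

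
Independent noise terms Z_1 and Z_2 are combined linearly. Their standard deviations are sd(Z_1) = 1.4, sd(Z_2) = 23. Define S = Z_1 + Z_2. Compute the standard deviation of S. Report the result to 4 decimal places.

23.0426

Var(Z_1) = 1.96, Var(Z_2) = 529
By independence, Var(S) = (1)²Var(Z_1) + (1)²Var(Z_2)
= (1)²·1.96 + (1)²·529 = 530.96
sd(S) = √530.96 ≈ 23.0426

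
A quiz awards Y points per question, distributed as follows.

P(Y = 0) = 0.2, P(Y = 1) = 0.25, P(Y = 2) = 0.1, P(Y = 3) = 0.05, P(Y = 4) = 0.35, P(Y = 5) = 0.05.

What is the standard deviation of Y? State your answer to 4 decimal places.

E[Y] = (0)(0.2) + (1)(0.25) + (2)(0.1) + (3)(0.05) + (4)(0.35) + (5)(0.05) = 2.25
E[Y²] = (0)²(0.2) + (1)²(0.25) + (2)²(0.1) + (3)²(0.05) + (4)²(0.35) + (5)²(0.05) = 7.95
V(Y) = E[Y²] − (E[Y])² = 7.95 − (2.25)² = 2.8875
sd(Y) = √2.8875 ≈ 1.6993

1.6993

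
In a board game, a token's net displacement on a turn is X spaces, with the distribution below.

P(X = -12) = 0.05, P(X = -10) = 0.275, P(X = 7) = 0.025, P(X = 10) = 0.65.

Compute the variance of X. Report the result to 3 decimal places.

E[X] = (-12)(0.05) + (-10)(0.275) + (7)(0.025) + (10)(0.65) = 3.325
E[X²] = (-12)²(0.05) + (-10)²(0.275) + (7)²(0.025) + (10)²(0.65) = 100.925
Var(X) = E[X²] − (E[X])² = 100.925 − (3.325)² = 89.869375

89.869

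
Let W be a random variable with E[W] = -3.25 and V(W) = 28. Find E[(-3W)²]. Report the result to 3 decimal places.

347.063

E[-3W] = -3·-3.25 = 9.75
V(-3W) = (-3)²·28 = 252
E[(-3W)²] = V((-3W)) + (E[(-3W)])² = 252 + (9.75)² = 347.0625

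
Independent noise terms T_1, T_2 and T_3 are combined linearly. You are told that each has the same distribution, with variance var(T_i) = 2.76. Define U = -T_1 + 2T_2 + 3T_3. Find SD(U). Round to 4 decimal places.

6.2161

By independence, var(U) = (-1)²var(T_1) + (2)²var(T_2) + (3)²var(T_3)
= (-1)²·2.76 + (2)²·2.76 + (3)²·2.76 = 38.64
SD(U) = √38.64 ≈ 6.2161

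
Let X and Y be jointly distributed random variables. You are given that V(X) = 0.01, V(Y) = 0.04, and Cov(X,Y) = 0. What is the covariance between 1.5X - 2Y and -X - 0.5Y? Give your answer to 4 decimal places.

Cov(1.5X - 2Y, -X - 0.5Y) = (1.5)(-1)V(X) + (-2)(-0.5)V(Y) + [(1.5)(-0.5) + (-2)(-1)]Cov(X,Y)
= -1.5·0.01 + 1·0.04 + 1.25·0 = 0.025

0.0250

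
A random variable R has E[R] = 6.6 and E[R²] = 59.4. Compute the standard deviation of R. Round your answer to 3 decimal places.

3.980

Var(R) = 59.4 − (6.6)² = 15.84
SD(R) = √15.84 ≈ 3.980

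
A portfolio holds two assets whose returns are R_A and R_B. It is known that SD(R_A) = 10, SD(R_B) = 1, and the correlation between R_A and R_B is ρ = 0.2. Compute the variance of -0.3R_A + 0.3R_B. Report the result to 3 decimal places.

8.730

V(R_A) = (10)² = 100;  V(R_B) = (1)² = 1
cov(R_A,R_B) = ρ·SD(R_A)·SD(R_B) = 0.2·10·1 = 2
V(-0.3R_A + 0.3R_B) = (-0.3)²·V(R_A) + (0.3)²·V(R_B) + 2·(-0.3)·(0.3)·cov(R_A,R_B)
= 0.09·100 + 0.09·1 + -0.18·2 = 8.73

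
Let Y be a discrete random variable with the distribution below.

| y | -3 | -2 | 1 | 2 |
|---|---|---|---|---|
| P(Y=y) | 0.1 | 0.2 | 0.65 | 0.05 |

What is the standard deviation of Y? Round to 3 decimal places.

E[Y] = (-3)(0.1) + (-2)(0.2) + (1)(0.65) + (2)(0.05) = 0.05
E[Y²] = (-3)²(0.1) + (-2)²(0.2) + (1)²(0.65) + (2)²(0.05) = 2.55
Var(Y) = E[Y²] − (E[Y])² = 2.55 − (0.05)² = 2.5475
sd(Y) = √2.5475 ≈ 1.596

1.596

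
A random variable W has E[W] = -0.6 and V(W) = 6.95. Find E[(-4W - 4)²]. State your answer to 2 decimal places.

113.76

E[-4W - 4] = -4·-0.6 − 4 = -1.6
V(-4W - 4) = (-4)²·6.95 = 111.2
E[(-4W - 4)²] = V((-4W - 4)) + (E[(-4W - 4)])² = 111.2 + (-1.6)² = 113.76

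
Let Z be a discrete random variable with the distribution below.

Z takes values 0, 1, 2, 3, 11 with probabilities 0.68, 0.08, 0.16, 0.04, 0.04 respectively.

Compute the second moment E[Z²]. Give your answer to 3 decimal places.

5.920

E[Z²] = (0)²(0.68) + (1)²(0.08) + (2)²(0.16) + (3)²(0.04) + (11)²(0.04) = 5.92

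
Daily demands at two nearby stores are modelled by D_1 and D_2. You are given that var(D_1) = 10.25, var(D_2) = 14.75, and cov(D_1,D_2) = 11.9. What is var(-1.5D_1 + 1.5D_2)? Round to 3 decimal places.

var(-1.5D_1 + 1.5D_2) = (-1.5)²·var(D_1) + (1.5)²·var(D_2) + 2·(-1.5)·(1.5)·cov(D_1,D_2)
= 2.25·10.25 + 2.25·14.75 + -4.5·11.9 = 2.7

2.700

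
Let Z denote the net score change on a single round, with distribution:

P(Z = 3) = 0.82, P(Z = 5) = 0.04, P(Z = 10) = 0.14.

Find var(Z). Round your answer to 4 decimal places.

E[Z] = (3)(0.82) + (5)(0.04) + (10)(0.14) = 4.06
E[Z²] = (3)²(0.82) + (5)²(0.04) + (10)²(0.14) = 22.38
var(Z) = E[Z²] − (E[Z])² = 22.38 − (4.06)² = 5.8964

5.8964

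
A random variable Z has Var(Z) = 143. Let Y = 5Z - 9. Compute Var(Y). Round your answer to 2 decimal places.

3575.00

Var(5Z - 9) = (5)²·Var(Z) = 25·143 = 3575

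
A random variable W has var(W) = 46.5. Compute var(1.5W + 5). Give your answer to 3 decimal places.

104.625

var(1.5W + 5) = (1.5)²·var(W) = 2.25·46.5 = 104.625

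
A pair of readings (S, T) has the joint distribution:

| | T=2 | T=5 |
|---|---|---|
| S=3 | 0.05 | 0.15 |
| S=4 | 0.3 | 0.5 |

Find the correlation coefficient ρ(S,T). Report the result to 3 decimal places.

-0.105

E[S] = 3.8,  E[T] = 3.95
E[ST] = 14.95
cov(S,T) = E[ST] − E[S]E[T] = 14.95 − (3.8)(3.95) = -0.06
V(S) = 0.16,  V(T) = 2.0475
ρ = -0.06 / √(0.16·2.0475) ≈ -0.105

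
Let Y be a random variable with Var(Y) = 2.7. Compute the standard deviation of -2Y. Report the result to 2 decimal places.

3.29

Var(-2Y) = (-2)²·2.7 = 10.8
SD(-2Y) = √10.8 ≈ 3.29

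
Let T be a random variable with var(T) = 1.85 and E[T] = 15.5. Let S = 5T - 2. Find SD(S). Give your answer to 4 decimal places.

var(5T - 2) = (5)²·1.85 = 46.25
SD(S) = √46.25 ≈ 6.8007

6.8007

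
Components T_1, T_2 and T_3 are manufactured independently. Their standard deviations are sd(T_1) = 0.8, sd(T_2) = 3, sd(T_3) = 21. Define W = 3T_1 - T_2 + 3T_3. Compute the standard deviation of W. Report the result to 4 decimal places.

var(T_1) = 0.64, var(T_2) = 9, var(T_3) = 441
By independence, var(W) = (3)²var(T_1) + (-1)²var(T_2) + (3)²var(T_3)
= (3)²·0.64 + (-1)²·9 + (3)²·441 = 3983.76
sd(W) = √3983.76 ≈ 63.1170

63.1170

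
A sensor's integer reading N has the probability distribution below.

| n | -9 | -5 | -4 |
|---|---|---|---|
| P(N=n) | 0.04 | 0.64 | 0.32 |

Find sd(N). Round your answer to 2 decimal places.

E[N] = (-9)(0.04) + (-5)(0.64) + (-4)(0.32) = -4.84
E[N²] = (-9)²(0.04) + (-5)²(0.64) + (-4)²(0.32) = 24.36
V(N) = E[N²] − (E[N])² = 24.36 − (-4.84)² = 0.9344
sd(N) = √0.9344 ≈ 0.97

0.97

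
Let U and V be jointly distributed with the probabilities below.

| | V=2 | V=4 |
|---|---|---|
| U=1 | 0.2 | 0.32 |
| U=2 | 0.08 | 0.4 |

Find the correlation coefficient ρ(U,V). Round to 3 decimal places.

0.243

E[U] = 1.48,  E[V] = 3.44
E[UV] = 5.2
cov(U,V) = E[UV] − E[U]E[V] = 5.2 − (1.48)(3.44) = 0.1088
Var(U) = 0.2496,  Var(V) = 0.8064
ρ = 0.1088 / √(0.2496·0.8064) ≈ 0.243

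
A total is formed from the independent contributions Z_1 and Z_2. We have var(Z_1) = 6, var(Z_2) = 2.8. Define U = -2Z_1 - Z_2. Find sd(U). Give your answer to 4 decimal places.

5.1769

By independence, var(U) = (-2)²var(Z_1) + (-1)²var(Z_2)
= (-2)²·6 + (-1)²·2.8 = 26.8
sd(U) = √26.8 ≈ 5.1769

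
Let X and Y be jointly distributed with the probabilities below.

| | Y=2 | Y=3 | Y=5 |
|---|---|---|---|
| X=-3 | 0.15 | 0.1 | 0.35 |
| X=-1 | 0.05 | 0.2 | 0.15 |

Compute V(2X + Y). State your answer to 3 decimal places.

4.840

E[X] = -2.2,  E[Y] = 3.8,  E[XY] = -8.5
V(X) = 5.8 − (-2.2)² = 0.96;  V(Y) = 16 − (3.8)² = 1.56
cov(X,Y) = -8.5 − (-2.2)(3.8) = -0.14
V(2X + Y) = (2)²·0.96 + (1)²·1.56 + 2·(2)·(1)·-0.14 = 4.84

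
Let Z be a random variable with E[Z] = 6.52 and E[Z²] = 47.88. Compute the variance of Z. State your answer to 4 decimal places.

Var(Z) = 47.88 − (6.52)² = 5.3696

5.3696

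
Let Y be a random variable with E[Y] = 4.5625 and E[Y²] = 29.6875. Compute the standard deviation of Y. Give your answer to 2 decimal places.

Var(Y) = 29.6875 − (4.5625)² = 8.87109375
SD(Y) = √8.87109375 ≈ 2.98

2.98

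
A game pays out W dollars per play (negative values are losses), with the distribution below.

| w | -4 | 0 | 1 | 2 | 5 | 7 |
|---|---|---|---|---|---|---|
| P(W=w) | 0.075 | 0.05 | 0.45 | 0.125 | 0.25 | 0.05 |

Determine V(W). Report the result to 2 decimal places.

E[W] = (-4)(0.075) + (0)(0.05) + (1)(0.45) + (2)(0.125) + (5)(0.25) + (7)(0.05) = 2
E[W²] = (-4)²(0.075) + (0)²(0.05) + (1)²(0.45) + (2)²(0.125) + (5)²(0.25) + (7)²(0.05) = 10.85
V(W) = E[W²] − (E[W])² = 10.85 − (2)² = 6.85

6.85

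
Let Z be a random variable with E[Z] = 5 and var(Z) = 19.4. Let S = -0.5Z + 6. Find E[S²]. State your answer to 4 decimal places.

17.1000

E[-0.5Z + 6] = -0.5·5 + 6 = 3.5
var(-0.5Z + 6) = (-0.5)²·19.4 = 4.85
E[S²] = var(S) + (E[S])² = 4.85 + (3.5)² = 17.1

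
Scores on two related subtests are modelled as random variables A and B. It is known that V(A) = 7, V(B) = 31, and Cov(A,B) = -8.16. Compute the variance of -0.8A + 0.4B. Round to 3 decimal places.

V(-0.8A + 0.4B) = (-0.8)²·V(A) + (0.4)²·V(B) + 2·(-0.8)·(0.4)·Cov(A,B)
= 0.64·7 + 0.16·31 + -0.64·-8.16 = 14.6624

14.662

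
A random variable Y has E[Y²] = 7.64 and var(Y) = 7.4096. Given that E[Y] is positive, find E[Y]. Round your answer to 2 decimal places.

0.48

(E[Y])² = E[Y²] − var(Y) = 7.64 − 7.4096 = 0.2304
E[Y] = √0.2304 = 0.48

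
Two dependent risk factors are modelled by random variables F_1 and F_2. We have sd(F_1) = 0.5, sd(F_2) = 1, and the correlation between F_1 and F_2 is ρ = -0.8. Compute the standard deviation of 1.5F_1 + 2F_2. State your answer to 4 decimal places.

var(F_1) = (0.5)² = 0.25;  var(F_2) = (1)² = 1
Cov(F_1,F_2) = ρ·sd(F_1)·sd(F_2) = -0.8·0.5·1 = -0.4
var(1.5F_1 + 2F_2) = (1.5)²·var(F_1) + (2)²·var(F_2) + 2·(1.5)·(2)·Cov(F_1,F_2)
= 2.25·0.25 + 4·1 + 6·-0.4 = 2.1625
sd(1.5F_1 + 2F_2) = √2.1625 ≈ 1.4705

1.4705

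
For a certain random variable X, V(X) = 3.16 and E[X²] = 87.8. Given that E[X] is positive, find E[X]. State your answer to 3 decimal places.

(E[X])² = E[X²] − V(X) = 87.8 − 3.16 = 84.64
E[X] = √84.64 = 9.2

9.200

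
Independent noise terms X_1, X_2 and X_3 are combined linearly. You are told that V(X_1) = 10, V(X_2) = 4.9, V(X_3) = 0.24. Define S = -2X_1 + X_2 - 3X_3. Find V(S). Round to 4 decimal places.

47.0600

By independence, V(S) = (-2)²V(X_1) + (1)²V(X_2) + (-3)²V(X_3)
= (-2)²·10 + (1)²·4.9 + (-3)²·0.24 = 47.06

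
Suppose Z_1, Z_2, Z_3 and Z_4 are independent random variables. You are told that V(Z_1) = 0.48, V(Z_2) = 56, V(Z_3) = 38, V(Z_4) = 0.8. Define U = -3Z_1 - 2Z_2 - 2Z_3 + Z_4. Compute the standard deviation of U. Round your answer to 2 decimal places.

By independence, V(U) = (-3)²V(Z_1) + (-2)²V(Z_2) + (-2)²V(Z_3) + (1)²V(Z_4)
= (-3)²·0.48 + (-2)²·56 + (-2)²·38 + (1)²·0.8 = 381.12
SD(U) = √381.12 ≈ 19.52

19.52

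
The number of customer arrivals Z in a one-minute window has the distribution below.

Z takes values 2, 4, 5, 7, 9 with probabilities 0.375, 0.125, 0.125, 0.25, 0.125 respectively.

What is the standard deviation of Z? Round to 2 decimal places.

2.54

E[Z] = (2)(0.375) + (4)(0.125) + (5)(0.125) + (7)(0.25) + (9)(0.125) = 4.75
E[Z²] = (2)²(0.375) + (4)²(0.125) + (5)²(0.125) + (7)²(0.25) + (9)²(0.125) = 29
V(Z) = E[Z²] − (E[Z])² = 29 − (4.75)² = 6.4375
SD(Z) = √6.4375 ≈ 2.54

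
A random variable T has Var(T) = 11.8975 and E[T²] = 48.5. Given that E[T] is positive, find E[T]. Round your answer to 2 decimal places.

6.05

(E[T])² = E[T²] − Var(T) = 48.5 − 11.8975 = 36.6025
E[T] = √36.6025 = 6.05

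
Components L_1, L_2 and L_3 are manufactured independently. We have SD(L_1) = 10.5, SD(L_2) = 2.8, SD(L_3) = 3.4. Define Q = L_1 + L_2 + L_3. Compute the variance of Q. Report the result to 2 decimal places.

129.65

Var(L_1) = 110.25, Var(L_2) = 7.84, Var(L_3) = 11.56
By independence, Var(Q) = (1)²Var(L_1) + (1)²Var(L_2) + (1)²Var(L_3)
= (1)²·110.25 + (1)²·7.84 + (1)²·11.56 = 129.65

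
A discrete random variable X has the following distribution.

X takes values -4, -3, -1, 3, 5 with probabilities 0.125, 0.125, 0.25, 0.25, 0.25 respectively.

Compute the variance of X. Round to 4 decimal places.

E[X] = (-4)(0.125) + (-3)(0.125) + (-1)(0.25) + (3)(0.25) + (5)(0.25) = 0.875
E[X²] = (-4)²(0.125) + (-3)²(0.125) + (-1)²(0.25) + (3)²(0.25) + (5)²(0.25) = 11.875
V(X) = E[X²] − (E[X])² = 11.875 − (0.875)² = 11.109375

11.1094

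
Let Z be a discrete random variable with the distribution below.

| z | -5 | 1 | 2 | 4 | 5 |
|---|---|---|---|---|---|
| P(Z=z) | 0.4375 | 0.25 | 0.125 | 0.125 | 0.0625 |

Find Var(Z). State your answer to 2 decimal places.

14.48

E[Z] = (-5)(0.4375) + (1)(0.25) + (2)(0.125) + (4)(0.125) + (5)(0.0625) = -0.875
E[Z²] = (-5)²(0.4375) + (1)²(0.25) + (2)²(0.125) + (4)²(0.125) + (5)²(0.0625) = 15.25
Var(Z) = E[Z²] − (E[Z])² = 15.25 − (-0.875)² = 14.484375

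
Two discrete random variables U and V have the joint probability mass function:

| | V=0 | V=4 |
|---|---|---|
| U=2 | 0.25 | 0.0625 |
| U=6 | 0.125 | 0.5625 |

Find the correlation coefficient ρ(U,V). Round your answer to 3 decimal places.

0.592

E[U] = 4.75,  E[V] = 2.5
E[UV] = 14
cov(U,V) = E[UV] − E[U]E[V] = 14 − (4.75)(2.5) = 2.125
Var(U) = 3.4375,  Var(V) = 3.75
ρ = 2.125 / √(3.4375·3.75) ≈ 0.592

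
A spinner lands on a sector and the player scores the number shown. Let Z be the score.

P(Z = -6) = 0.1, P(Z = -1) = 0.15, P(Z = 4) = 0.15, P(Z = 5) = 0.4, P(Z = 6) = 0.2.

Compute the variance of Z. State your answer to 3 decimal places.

E[Z] = (-6)(0.1) + (-1)(0.15) + (4)(0.15) + (5)(0.4) + (6)(0.2) = 3.05
E[Z²] = (-6)²(0.1) + (-1)²(0.15) + (4)²(0.15) + (5)²(0.4) + (6)²(0.2) = 23.35
var(Z) = E[Z²] − (E[Z])² = 23.35 − (3.05)² = 14.0475

14.048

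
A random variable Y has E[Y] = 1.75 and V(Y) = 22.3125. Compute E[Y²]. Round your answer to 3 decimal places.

25.375

E[Y²] = V(Y) + (E[Y])² = 22.3125 + (1.75)² = 25.375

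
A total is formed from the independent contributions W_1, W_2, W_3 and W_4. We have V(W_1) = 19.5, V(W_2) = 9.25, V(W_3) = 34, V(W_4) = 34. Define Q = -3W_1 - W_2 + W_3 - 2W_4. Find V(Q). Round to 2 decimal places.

By independence, V(Q) = (-3)²V(W_1) + (-1)²V(W_2) + (1)²V(W_3) + (-2)²V(W_4)
= (-3)²·19.5 + (-1)²·9.25 + (1)²·34 + (-2)²·34 = 354.75

354.75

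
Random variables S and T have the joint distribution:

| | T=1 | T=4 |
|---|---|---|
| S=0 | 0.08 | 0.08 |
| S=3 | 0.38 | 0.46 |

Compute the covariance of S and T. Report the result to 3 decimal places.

E[S] = 2.52,  E[T] = 2.62
E[ST] = 6.66
cov(S,T) = E[ST] − E[S]E[T] = 6.66 − (2.52)(2.62) = 0.0576

0.058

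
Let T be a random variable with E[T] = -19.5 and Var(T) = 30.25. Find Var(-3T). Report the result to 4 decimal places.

Var(-3T) = (-3)²·Var(T) = 9·30.25 = 272.25

272.2500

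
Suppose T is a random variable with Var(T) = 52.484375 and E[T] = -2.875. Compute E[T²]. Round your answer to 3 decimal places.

E[T²] = Var(T) + (E[T])² = 52.484375 + (-2.875)² = 60.75

60.750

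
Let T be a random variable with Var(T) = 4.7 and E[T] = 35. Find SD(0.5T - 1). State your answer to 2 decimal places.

Var(0.5T - 1) = (0.5)²·4.7 = 1.175
SD(0.5T - 1) = √1.175 ≈ 1.08

1.08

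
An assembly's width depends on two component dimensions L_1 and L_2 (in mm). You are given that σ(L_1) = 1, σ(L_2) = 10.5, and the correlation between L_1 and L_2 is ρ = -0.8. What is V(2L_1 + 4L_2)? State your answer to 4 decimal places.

V(L_1) = (1)² = 1;  V(L_2) = (10.5)² = 110.25
Cov(L_1,L_2) = ρ·σ(L_1)·σ(L_2) = -0.8·1·10.5 = -8.4
V(2L_1 + 4L_2) = (2)²·V(L_1) + (4)²·V(L_2) + 2·(2)·(4)·Cov(L_1,L_2)
= 4·1 + 16·110.25 + 16·-8.4 = 1633.6

1633.6000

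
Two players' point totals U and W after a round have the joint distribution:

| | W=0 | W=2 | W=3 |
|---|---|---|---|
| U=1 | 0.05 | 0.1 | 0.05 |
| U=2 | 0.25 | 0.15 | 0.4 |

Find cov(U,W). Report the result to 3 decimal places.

E[U] = 1.8,  E[W] = 1.85
E[UW] = 3.35
cov(U,W) = E[UW] − E[U]E[W] = 3.35 − (1.8)(1.85) = 0.02

0.020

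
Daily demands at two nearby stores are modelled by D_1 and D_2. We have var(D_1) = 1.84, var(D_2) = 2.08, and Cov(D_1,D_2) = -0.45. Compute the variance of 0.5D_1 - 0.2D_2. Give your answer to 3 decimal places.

0.633

var(0.5D_1 - 0.2D_2) = (0.5)²·var(D_1) + (-0.2)²·var(D_2) + 2·(0.5)·(-0.2)·Cov(D_1,D_2)
= 0.25·1.84 + 0.04·2.08 + -0.2·-0.45 = 0.6332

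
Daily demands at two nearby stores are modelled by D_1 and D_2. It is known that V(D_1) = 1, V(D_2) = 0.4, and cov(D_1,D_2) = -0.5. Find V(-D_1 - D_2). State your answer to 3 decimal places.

0.400

V(-D_1 - D_2) = (-1)²·V(D_1) + (-1)²·V(D_2) + 2·(-1)·(-1)·cov(D_1,D_2)
= 1·1 + 1·0.4 + 2·-0.5 = 0.4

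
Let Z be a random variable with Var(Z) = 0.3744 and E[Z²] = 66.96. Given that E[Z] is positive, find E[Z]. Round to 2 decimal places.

8.16

(E[Z])² = E[Z²] − Var(Z) = 66.96 − 0.3744 = 66.5856
E[Z] = √66.5856 = 8.16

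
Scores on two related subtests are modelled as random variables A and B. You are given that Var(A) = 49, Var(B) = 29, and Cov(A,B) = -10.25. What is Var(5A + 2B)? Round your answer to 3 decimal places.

1136.000

Var(5A + 2B) = (5)²·Var(A) + (2)²·Var(B) + 2·(5)·(2)·Cov(A,B)
= 25·49 + 4·29 + 20·-10.25 = 1136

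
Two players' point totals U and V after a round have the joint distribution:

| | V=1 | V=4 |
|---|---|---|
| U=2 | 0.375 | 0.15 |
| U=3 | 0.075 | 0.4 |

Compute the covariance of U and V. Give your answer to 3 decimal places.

E[U] = 2.475,  E[V] = 2.65
E[UV] = 6.975
cov(U,V) = E[UV] − E[U]E[V] = 6.975 − (2.475)(2.65) = 0.41625

0.416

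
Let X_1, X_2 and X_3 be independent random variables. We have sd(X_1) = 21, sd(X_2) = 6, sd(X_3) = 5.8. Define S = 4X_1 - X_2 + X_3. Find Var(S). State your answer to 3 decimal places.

Var(X_1) = 441, Var(X_2) = 36, Var(X_3) = 33.64
By independence, Var(S) = (4)²Var(X_1) + (-1)²Var(X_2) + (1)²Var(X_3)
= (4)²·441 + (-1)²·36 + (1)²·33.64 = 7125.64

7125.640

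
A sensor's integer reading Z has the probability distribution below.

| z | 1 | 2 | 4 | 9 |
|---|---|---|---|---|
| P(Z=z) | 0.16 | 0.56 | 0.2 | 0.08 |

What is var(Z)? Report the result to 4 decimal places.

4.2400

E[Z] = (1)(0.16) + (2)(0.56) + (4)(0.2) + (9)(0.08) = 2.8
E[Z²] = (1)²(0.16) + (2)²(0.56) + (4)²(0.2) + (9)²(0.08) = 12.08
var(Z) = E[Z²] − (E[Z])² = 12.08 − (2.8)² = 4.24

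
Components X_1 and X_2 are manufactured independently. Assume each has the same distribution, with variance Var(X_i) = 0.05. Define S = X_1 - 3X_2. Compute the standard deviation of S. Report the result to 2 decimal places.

0.71

By independence, Var(S) = (1)²Var(X_1) + (-3)²Var(X_2)
= (1)²·0.05 + (-3)²·0.05 = 0.5
SD(S) = √0.5 ≈ 0.71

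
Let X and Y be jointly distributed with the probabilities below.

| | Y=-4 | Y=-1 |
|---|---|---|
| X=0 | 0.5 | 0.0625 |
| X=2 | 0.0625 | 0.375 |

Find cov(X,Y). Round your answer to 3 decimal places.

1.102

E[X] = 0.875,  E[Y] = -2.6875
E[XY] = -1.25
cov(X,Y) = E[XY] − E[X]E[Y] = -1.25 − (0.875)(-2.6875) = 1.1015625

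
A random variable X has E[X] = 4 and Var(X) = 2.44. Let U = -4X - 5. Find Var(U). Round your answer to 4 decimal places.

39.0400

Var(-4X - 5) = (-4)²·Var(X) = 16·2.44 = 39.04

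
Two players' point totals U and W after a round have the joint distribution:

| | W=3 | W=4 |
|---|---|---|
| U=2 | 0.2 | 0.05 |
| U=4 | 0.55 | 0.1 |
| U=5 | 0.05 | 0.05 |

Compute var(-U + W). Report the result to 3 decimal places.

1.040

E[U] = 3.6,  E[W] = 3.2,  E[UW] = 11.55
var(U) = 13.9 − (3.6)² = 0.94;  var(W) = 10.4 − (3.2)² = 0.16
Cov(U,W) = 11.55 − (3.6)(3.2) = 0.03
var(-U + W) = (-1)²·0.94 + (1)²·0.16 + 2·(-1)·(1)·0.03 = 1.04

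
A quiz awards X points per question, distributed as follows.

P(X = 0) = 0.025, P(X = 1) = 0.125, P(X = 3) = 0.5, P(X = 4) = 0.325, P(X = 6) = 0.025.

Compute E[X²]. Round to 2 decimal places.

10.73

E[X²] = (0)²(0.025) + (1)²(0.125) + (3)²(0.5) + (4)²(0.325) + (6)²(0.025) = 10.725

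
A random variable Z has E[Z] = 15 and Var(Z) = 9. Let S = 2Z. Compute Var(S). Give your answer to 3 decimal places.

Var(2Z) = (2)²·Var(Z) = 4·9 = 36

36.000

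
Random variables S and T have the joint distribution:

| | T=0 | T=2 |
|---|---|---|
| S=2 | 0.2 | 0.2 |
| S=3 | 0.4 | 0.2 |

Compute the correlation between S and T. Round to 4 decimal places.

E[S] = 2.6,  E[T] = 0.8
E[ST] = 2
cov(S,T) = E[ST] − E[S]E[T] = 2 − (2.6)(0.8) = -0.08
Var(S) = 0.24,  Var(T) = 0.96
ρ = -0.08 / √(0.24·0.96) ≈ -0.1667

-0.1667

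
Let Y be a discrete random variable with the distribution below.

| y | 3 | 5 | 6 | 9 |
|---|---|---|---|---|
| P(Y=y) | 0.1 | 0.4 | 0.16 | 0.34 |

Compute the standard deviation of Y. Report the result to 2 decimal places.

2.06

E[Y] = (3)(0.1) + (5)(0.4) + (6)(0.16) + (9)(0.34) = 6.32
E[Y²] = (3)²(0.1) + (5)²(0.4) + (6)²(0.16) + (9)²(0.34) = 44.2
Var(Y) = E[Y²] − (E[Y])² = 44.2 − (6.32)² = 4.2576
SD(Y) = √4.2576 ≈ 2.06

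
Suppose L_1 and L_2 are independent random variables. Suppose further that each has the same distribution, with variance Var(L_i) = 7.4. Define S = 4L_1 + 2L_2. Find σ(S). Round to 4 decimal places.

By independence, Var(S) = (4)²Var(L_1) + (2)²Var(L_2)
= (4)²·7.4 + (2)²·7.4 = 148
σ(S) = √148 ≈ 12.1655

12.1655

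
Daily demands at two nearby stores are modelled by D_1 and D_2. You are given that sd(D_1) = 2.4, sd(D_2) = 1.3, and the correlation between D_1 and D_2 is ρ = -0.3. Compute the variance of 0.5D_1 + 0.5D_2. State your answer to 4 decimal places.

1.3945

Var(D_1) = (2.4)² = 5.76;  Var(D_2) = (1.3)² = 1.69
Cov(D_1,D_2) = ρ·sd(D_1)·sd(D_2) = -0.3·2.4·1.3 = -0.936
Var(0.5D_1 + 0.5D_2) = (0.5)²·Var(D_1) + (0.5)²·Var(D_2) + 2·(0.5)·(0.5)·Cov(D_1,D_2)
= 0.25·5.76 + 0.25·1.69 + 0.5·-0.936 = 1.3945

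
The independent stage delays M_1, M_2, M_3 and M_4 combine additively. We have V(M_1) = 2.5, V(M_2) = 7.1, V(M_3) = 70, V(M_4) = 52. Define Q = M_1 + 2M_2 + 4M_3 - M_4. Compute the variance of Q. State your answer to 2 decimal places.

By independence, V(Q) = (1)²V(M_1) + (2)²V(M_2) + (4)²V(M_3) + (-1)²V(M_4)
= (1)²·2.5 + (2)²·7.1 + (4)²·70 + (-1)²·52 = 1202.9

1202.90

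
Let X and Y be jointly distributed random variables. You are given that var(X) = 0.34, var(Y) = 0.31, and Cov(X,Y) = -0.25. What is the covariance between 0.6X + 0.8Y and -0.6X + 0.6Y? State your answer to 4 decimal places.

Cov(0.6X + 0.8Y, -0.6X + 0.6Y) = (0.6)(-0.6)var(X) + (0.8)(0.6)var(Y) + [(0.6)(0.6) + (0.8)(-0.6)]Cov(X,Y)
= -0.36·0.34 + 0.48·0.31 + -0.12·-0.25 = 0.0564

0.0564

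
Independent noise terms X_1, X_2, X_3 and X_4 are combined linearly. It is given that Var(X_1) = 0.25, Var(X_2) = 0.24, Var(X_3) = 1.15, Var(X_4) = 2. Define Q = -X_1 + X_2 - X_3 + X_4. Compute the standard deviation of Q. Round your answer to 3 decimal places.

By independence, Var(Q) = (-1)²Var(X_1) + (1)²Var(X_2) + (-1)²Var(X_3) + (1)²Var(X_4)
= (-1)²·0.25 + (1)²·0.24 + (-1)²·1.15 + (1)²·2 = 3.64
SD(Q) = √3.64 ≈ 1.908

1.908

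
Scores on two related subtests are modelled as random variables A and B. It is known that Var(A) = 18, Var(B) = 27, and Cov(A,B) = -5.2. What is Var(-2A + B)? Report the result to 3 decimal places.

119.800

Var(-2A + B) = (-2)²·Var(A) + (1)²·Var(B) + 2·(-2)·(1)·Cov(A,B)
= 4·18 + 1·27 + -4·-5.2 = 119.8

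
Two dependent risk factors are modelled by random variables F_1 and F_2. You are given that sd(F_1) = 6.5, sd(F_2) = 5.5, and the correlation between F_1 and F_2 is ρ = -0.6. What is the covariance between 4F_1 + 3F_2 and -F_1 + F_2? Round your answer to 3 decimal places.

-99.700

var(F_1) = (6.5)² = 42.25;  var(F_2) = (5.5)² = 30.25
Cov(F_1,F_2) = ρ·sd(F_1)·sd(F_2) = -0.6·6.5·5.5 = -21.45
Cov(4F_1 + 3F_2, -F_1 + F_2) = (4)(-1)var(F_1) + (3)(1)var(F_2) + [(4)(1) + (3)(-1)]Cov(F_1,F_2)
= -4·42.25 + 3·30.25 + 1·-21.45 = -99.7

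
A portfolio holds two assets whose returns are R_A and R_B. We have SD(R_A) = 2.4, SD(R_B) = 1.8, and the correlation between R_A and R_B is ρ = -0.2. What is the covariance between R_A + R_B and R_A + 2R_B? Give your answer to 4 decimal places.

9.6480

V(R_A) = (2.4)² = 5.76;  V(R_B) = (1.8)² = 3.24
Cov(R_A,R_B) = ρ·SD(R_A)·SD(R_B) = -0.2·2.4·1.8 = -0.864
Cov(R_A + R_B, R_A + 2R_B) = (1)(1)V(R_A) + (1)(2)V(R_B) + [(1)(2) + (1)(1)]Cov(R_A,R_B)
= 1·5.76 + 2·3.24 + 3·-0.864 = 9.648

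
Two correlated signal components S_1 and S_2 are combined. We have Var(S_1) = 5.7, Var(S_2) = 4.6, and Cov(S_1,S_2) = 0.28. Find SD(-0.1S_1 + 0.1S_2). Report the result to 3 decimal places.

0.312

Var(-0.1S_1 + 0.1S_2) = (-0.1)²·Var(S_1) + (0.1)²·Var(S_2) + 2·(-0.1)·(0.1)·Cov(S_1,S_2)
= 0.01·5.7 + 0.01·4.6 + -0.02·0.28 = 0.0974
SD(-0.1S_1 + 0.1S_2) = √0.0974 ≈ 0.312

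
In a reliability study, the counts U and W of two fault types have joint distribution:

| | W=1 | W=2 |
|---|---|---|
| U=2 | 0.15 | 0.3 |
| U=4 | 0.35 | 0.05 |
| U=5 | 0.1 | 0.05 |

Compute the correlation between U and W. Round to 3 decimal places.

E[U] = 3.25,  E[W] = 1.4
E[UW] = 4.3
cov(U,W) = E[UW] − E[U]E[W] = 4.3 − (3.25)(1.4) = -0.25
V(U) = 1.3875,  V(W) = 0.24
ρ = -0.25 / √(1.3875·0.24) ≈ -0.433

-0.433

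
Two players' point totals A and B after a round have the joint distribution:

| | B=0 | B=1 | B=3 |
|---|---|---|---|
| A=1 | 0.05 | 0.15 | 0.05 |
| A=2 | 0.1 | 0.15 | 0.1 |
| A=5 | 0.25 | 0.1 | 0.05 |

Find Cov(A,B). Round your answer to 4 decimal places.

E[A] = 2.95,  E[B] = 1
E[AB] = 2.45
Cov(A,B) = E[AB] − E[A]E[B] = 2.45 − (2.95)(1) = -0.5

-0.5000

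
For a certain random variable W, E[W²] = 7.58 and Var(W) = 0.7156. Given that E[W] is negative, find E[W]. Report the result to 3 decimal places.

(E[W])² = E[W²] − Var(W) = 7.58 − 0.7156 = 6.8644
E[W] = −√6.8644 = -2.62

-2.620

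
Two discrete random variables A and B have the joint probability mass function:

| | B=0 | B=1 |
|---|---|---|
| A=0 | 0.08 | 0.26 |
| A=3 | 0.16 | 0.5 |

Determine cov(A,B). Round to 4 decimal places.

E[A] = 1.98,  E[B] = 0.76
E[AB] = 1.5
cov(A,B) = E[AB] − E[A]E[B] = 1.5 − (1.98)(0.76) = -0.0048

-0.0048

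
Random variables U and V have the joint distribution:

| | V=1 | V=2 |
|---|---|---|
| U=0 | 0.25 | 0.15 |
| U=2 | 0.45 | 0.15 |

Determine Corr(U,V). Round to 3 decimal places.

E[U] = 1.2,  E[V] = 1.3
E[UV] = 1.5
Cov(U,V) = E[UV] − E[U]E[V] = 1.5 − (1.2)(1.3) = -0.06
var(U) = 0.96,  var(V) = 0.21
ρ = -0.06 / √(0.96·0.21) ≈ -0.134

-0.134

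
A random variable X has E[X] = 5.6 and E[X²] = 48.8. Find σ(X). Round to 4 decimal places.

Var(X) = 48.8 − (5.6)² = 17.44
σ(X) = √17.44 ≈ 4.1761

4.1761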